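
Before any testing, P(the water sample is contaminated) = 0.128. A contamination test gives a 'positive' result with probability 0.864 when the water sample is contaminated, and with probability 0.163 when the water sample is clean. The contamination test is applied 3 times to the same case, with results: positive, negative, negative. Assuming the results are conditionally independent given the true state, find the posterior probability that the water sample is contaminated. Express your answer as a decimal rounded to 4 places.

Posterior P(H) ≈ 0.0201

With H the event that the water sample is contaminated, the joint likelihood of the observed sequence is P(data|H) = 0.864·0.136·0.136 = 0.015981 and P(data|¬H) = 0.163·0.837·0.837 = 0.11419.
Bayes: P(H|data) = 0.128·0.015981 / (0.128·0.015981 + 0.872·0.11419) = 0.0020455/0.10162 = 0.0201.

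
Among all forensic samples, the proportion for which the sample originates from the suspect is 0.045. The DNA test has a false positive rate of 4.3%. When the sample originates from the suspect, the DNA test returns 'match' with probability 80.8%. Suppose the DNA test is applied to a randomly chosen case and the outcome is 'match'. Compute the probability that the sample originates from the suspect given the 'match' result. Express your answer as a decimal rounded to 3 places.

Write H for 'the sample originates from the suspect'. Prior odds H:¬H = 0.045/0.955 = 0.047120. For the 'match' outcome, the likelihood ratio is 0.808/0.043 = 18.791.
Posterior odds = 0.047120 × 18.791 = 0.88543, so P(H|E) = 0.88543/(1+0.88543) = 0.470.

P(H | E) ≈ 0.470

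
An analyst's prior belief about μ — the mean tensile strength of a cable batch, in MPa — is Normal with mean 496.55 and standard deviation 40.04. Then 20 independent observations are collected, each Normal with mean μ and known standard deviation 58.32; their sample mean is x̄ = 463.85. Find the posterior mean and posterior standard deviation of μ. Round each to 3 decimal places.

With known σ, the Normal prior is conjugate. Weight on the data is w = (n/σ²)/(n/σ² + 1/τ₀²) = 0.00588024/(0.00588024+0.00062375) = 0.90410.
Posterior mean = w·x̄ + (1−w)·μ₀ = 0.90410·463.85 + 0.095903·496.55 = 466.986. Posterior variance = 1/(0.00588024+0.00062375) = 153.752, so SD = 12.400.

Posterior mean ≈ 466.986; posterior SD ≈ 12.400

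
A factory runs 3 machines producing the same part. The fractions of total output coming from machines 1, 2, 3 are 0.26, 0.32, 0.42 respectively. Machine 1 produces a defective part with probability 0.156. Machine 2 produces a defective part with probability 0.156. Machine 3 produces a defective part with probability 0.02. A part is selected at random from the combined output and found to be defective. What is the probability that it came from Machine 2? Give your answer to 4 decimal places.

Posterior probability ≈ 0.5049

P(defective|M1) = 0.156; P(defective|M2) = 0.156; P(defective|M3) = 0.02.
Prior × likelihood for each source: 0.26·0.156=0.04056, 0.32·0.156=0.04992, 0.42·0.02=0.008400. Summing gives P(defective) = 0.098880.
P(Machine 2 | defective) = 0.04992 / 0.098880 = 0.5049.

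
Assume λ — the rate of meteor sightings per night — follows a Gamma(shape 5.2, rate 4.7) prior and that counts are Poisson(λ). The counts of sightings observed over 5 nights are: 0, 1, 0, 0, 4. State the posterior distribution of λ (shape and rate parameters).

The Poisson likelihood adds the total count to the shape and the number of exposure periods to the rate. Here ∑xᵢ = 5 and n = 5, so shape 5.2→10.2 and rate 4.7→9.7.

Posterior: Gamma(shape=10.2, rate=9.7)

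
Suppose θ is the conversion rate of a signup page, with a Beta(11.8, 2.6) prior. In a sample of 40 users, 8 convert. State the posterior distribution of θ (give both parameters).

Observing 8 successes and 32 failures updates Beta(11.8, 2.6) by adding the success and failure counts to the two shape parameters: α = 11.8+8 = 19.8, β = 2.6+32 = 34.6.

Posterior: Beta(19.8, 34.6)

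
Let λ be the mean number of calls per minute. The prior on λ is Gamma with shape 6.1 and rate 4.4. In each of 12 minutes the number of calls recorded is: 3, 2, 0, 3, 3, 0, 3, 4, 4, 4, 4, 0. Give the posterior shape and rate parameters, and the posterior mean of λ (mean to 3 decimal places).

The Poisson likelihood adds the total count to the shape and the number of exposure periods to the rate. Here ∑xᵢ = 30 and n = 12, so shape 6.1→36.1 and rate 4.4→16.4.
E[λ | data] = 36.1/16.4 = 2.201.

Posterior: Gamma(shape=36.1, rate=16.4); mean ≈ 2.201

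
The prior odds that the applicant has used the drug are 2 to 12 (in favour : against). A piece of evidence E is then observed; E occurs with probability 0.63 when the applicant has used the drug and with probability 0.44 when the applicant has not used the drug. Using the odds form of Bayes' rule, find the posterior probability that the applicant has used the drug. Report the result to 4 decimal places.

Posterior probability ≈ 0.1927

Prior odds = 2/12 = 0.16667. In log-odds, ln(0.16667) = -1.7918.
Add log likelihood ratio: ln(1.4318) = 0.35895.
Posterior log-odds = -1.4328, so posterior odds = exp(-1.4328) = 0.23864. Converting, P(H|E) = 0.23864/1.2386 = 0.1927.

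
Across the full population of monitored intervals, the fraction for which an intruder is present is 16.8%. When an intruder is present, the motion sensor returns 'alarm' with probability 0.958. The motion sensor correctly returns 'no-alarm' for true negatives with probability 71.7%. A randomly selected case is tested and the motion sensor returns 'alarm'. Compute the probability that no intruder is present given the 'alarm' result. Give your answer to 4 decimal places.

P(¬H | E) ≈ 0.5940

Write H for 'an intruder is present'. Prior odds H:¬H = 0.168/0.832 = 0.20192. For the 'alarm' outcome, the likelihood ratio is 0.958/0.283 = 3.3852.
Posterior odds = 0.20192 × 3.3852 = 0.68354, so P(H|E) = 0.68354/(1+0.68354) = 0.4060. Then P(¬H|E) = 1 − 0.4060 = 0.5940.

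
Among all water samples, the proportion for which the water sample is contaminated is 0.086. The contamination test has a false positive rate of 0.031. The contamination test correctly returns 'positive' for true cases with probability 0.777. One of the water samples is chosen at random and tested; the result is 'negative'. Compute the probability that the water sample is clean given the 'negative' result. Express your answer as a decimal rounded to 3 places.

Let H be the event that the water sample is contaminated. P(H) = 0.086, so P(¬H) = 0.914. With E the 'negative' result, P(E|H) = 0.223 and P(E|¬H) = 0.969.
P(E) = 0.223·0.086 + 0.969·0.914 = 0.019178 + 0.88567 = 0.90484.
By Bayes' theorem, P(H|E) = 0.019178 / 0.90484 = 0.021. Hence P(¬H|E) = 1 − 0.021 = 0.979.

P(¬H | E) ≈ 0.979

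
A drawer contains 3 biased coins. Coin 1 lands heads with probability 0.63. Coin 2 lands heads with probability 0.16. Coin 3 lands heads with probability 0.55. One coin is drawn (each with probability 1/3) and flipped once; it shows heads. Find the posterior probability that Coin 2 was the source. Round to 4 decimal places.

Posterior probability ≈ 0.1194

Tabulate prior·likelihood by source: [1] prior 0.333333, lik 0.63, product 0.2100; [2] prior 0.333333, lik 0.16, product 0.05333; [3] prior 0.333333, lik 0.55, product 0.1833.
Normalizing constant = 0.44667; the posterior for Coin 2 is its product over the sum, 0.05333/0.44667 = 0.1194.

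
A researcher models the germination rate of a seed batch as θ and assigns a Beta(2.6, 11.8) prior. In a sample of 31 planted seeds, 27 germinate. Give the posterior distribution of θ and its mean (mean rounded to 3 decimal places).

Posterior: Beta(29.6, 15.8); mean ≈ 0.652

Observing 27 successes and 4 failures updates Beta(2.6, 11.8) by adding the success and failure counts to the two shape parameters: α = 2.6+27 = 29.6, β = 11.8+4 = 15.8.
E[θ | data] = 29.6/(29.6+15.8) = 0.652.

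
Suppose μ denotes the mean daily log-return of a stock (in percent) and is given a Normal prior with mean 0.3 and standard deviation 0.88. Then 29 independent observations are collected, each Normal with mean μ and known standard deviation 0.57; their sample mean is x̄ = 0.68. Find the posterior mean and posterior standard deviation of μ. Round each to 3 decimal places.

Posterior mean ≈ 0.675; posterior SD ≈ 0.105

With known σ, the Normal prior is conjugate. Weight on the data is w = (n/σ²)/(n/σ² + 1/τ₀²) = 89.2582/(89.2582+1.29132) = 0.98574.
Posterior mean = w·x̄ + (1−w)·μ₀ = 0.98574·0.68 + 0.014261·0.3 = 0.675. Posterior variance = 1/(89.2582+1.29132) = 0.0110437, so SD = 0.105.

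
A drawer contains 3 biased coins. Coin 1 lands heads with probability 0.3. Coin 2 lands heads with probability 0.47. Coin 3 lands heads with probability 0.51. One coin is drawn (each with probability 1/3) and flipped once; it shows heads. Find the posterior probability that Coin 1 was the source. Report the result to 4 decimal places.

Posterior probability ≈ 0.2344

Tabulate prior·likelihood by source: [1] prior 0.333333, lik 0.3, product 0.1000; [2] prior 0.333333, lik 0.47, product 0.1567; [3] prior 0.333333, lik 0.51, product 0.1700.
Normalizing constant = 0.42667; the posterior for Coin 1 is its product over the sum, 0.1000/0.42667 = 0.2344.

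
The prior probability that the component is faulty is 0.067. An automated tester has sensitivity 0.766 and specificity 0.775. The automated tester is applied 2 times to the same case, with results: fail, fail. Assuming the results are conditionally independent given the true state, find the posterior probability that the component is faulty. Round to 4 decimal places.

Posterior P(H) ≈ 0.4542

Let H be the event that the component is faulty; start with P(H) = 0.067. P('fail'|H) = 0.766, P('fail'|¬H) = 0.225.
Update on result 1 ('fail'): P(H) ← 0.766·0.0670 / (0.766·0.0670 + 0.225·0.9330) = 0.051322/0.26125 = 0.1965.
Update on result 2 ('fail'): P(H) ← 0.766·0.1965 / (0.766·0.1965 + 0.225·0.8035) = 0.15048/0.33128 = 0.4542.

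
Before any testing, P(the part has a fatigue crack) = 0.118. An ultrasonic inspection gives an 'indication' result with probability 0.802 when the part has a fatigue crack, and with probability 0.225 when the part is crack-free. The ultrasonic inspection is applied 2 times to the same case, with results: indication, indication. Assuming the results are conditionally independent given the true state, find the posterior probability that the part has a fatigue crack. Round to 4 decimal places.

Let H be the event that the part has a fatigue crack; start with P(H) = 0.118. P('indication'|H) = 0.802, P('indication'|¬H) = 0.225.
Update on result 1 ('indication'): P(H) ← 0.802·0.1180 / (0.802·0.1180 + 0.225·0.8820) = 0.094636/0.29309 = 0.3229.
Update on result 2 ('indication'): P(H) ← 0.802·0.3229 / (0.802·0.3229 + 0.225·0.6771) = 0.25896/0.41131 = 0.6296.

Posterior P(H) ≈ 0.6296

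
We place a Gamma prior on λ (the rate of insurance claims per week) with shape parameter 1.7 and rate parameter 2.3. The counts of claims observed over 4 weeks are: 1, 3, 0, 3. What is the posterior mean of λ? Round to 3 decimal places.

Posterior mean ≈ 1.381

The Poisson likelihood adds the total count to the shape and the number of exposure periods to the rate. Here ∑xᵢ = 7 and n = 4, so shape 1.7→8.7 and rate 2.3→6.3.
Posterior mean = shape/rate = 8.7/6.3 = 1.381.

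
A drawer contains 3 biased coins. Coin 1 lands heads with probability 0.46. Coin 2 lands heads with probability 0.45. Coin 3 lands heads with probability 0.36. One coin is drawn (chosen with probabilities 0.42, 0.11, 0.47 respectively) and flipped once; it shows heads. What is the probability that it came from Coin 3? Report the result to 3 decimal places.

Posterior probability ≈ 0.411

P(heads|C1) = 0.46; P(heads|C2) = 0.45; P(heads|C3) = 0.36.
Prior × likelihood for each source: 0.42·0.46=0.1932, 0.11·0.45=0.04950, 0.47·0.36=0.1692. Summing gives P(heads) = 0.41190.
P(Coin 3 | heads) = 0.1692 / 0.41190 = 0.411.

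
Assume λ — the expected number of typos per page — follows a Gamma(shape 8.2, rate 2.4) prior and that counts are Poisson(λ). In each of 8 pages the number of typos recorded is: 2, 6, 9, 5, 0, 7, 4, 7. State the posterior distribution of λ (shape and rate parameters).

Total count ∑xᵢ = 40 over n = 8 pages.
Gamma is conjugate to the Poisson likelihood: posterior is Gamma(shape = 8.2+40 = 48.2, rate = 2.4+8 = 10.4).

Posterior: Gamma(shape=48.2, rate=10.4)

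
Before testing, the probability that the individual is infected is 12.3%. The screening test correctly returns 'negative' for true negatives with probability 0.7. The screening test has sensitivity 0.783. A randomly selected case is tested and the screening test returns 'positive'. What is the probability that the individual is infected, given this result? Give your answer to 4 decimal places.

P(H | E) ≈ 0.2680

Let H be the event that the individual is infected. P(H) = 0.123, so P(¬H) = 0.877. With E the 'positive' result, P(E|H) = 0.783 and P(E|¬H) = 0.3.
P(E) = 0.783·0.123 + 0.3·0.877 = 0.096309 + 0.26310 = 0.35941.
By Bayes' theorem, P(H|E) = 0.096309 / 0.35941 = 0.2680.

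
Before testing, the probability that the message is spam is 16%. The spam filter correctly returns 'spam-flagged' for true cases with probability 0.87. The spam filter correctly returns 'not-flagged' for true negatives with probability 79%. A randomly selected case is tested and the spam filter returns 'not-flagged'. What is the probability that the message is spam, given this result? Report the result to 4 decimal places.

P(H | E) ≈ 0.0304

Let H be the event that the message is spam. P(H) = 0.16, so P(¬H) = 0.84. With E the 'not-flagged' result, P(E|H) = 0.13 and P(E|¬H) = 0.79.
P(E) = 0.13·0.16 + 0.79·0.84 = 0.020800 + 0.66360 = 0.68440.
By Bayes' theorem, P(H|E) = 0.020800 / 0.68440 = 0.0304.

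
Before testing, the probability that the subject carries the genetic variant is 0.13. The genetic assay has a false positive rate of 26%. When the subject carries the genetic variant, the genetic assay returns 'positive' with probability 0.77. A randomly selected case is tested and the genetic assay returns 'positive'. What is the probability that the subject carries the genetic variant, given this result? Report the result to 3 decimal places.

P(H | E) ≈ 0.307

Let H be the event that the subject carries the genetic variant. P(H) = 0.13, so P(¬H) = 0.87. With E the 'positive' result, P(E|H) = 0.77 and P(E|¬H) = 0.26.
P(E) = 0.77·0.13 + 0.26·0.87 = 0.10010 + 0.22620 = 0.32630.
By Bayes' theorem, P(H|E) = 0.10010 / 0.32630 = 0.307.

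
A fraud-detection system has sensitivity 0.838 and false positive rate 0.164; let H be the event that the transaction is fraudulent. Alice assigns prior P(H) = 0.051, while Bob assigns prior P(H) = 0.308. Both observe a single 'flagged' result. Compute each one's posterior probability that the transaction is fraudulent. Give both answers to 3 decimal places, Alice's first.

Alice: 0.215; Bob: 0.695

P('+'|H) = 0.838, P('+'|¬H) = 0.164.
Alice: numerator 0.838·0.051 = 0.042738; evidence = 0.042738+0.164·0.949 = 0.19837; posterior = 0.215.
Bob: numerator 0.838·0.308 = 0.25810; evidence = 0.25810+0.164·0.692 = 0.37159; posterior = 0.695.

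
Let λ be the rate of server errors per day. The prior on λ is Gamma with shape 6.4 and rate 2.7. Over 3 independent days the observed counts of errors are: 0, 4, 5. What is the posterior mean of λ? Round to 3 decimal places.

The Poisson likelihood adds the total count to the shape and the number of exposure periods to the rate. Here ∑xᵢ = 9 and n = 3, so shape 6.4→15.4 and rate 2.7→5.7.
Posterior mean = shape/rate = 15.4/5.7 = 2.702.

Posterior mean ≈ 2.702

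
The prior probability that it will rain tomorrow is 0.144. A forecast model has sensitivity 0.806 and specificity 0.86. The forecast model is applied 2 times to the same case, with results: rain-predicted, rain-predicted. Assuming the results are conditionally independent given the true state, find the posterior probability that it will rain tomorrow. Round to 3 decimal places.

Let H be the event that it will rain tomorrow; start with P(H) = 0.144. P('rain-predicted'|H) = 0.806, P('rain-predicted'|¬H) = 0.14.
Update on result 1 ('rain-predicted'): P(H) ← 0.806·0.1440 / (0.806·0.1440 + 0.14·0.8560) = 0.11606/0.23590 = 0.4920.
Update on result 2 ('rain-predicted'): P(H) ← 0.806·0.4920 / (0.806·0.4920 + 0.14·0.5080) = 0.39655/0.46767 = 0.8479.

Posterior P(H) ≈ 0.848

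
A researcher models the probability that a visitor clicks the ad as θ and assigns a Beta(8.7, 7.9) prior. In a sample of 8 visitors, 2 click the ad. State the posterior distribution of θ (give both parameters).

Posterior: Beta(10.7, 13.9)

The binomial likelihood is conjugate to the Beta prior: with 2 successes and 6 failures, the posterior is Beta(8.7+2, 7.9+6) = Beta(10.7, 13.9).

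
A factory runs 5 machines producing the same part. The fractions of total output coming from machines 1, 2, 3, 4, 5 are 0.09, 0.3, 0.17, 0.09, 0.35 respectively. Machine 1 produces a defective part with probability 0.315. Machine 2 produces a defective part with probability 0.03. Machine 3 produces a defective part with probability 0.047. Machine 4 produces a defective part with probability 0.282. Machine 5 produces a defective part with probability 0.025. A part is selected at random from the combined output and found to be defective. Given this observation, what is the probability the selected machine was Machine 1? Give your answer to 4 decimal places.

Posterior probability ≈ 0.3567

P(defective|M1) = 0.315; P(defective|M2) = 0.03; P(defective|M3) = 0.047; P(defective|M4) = 0.282; P(defective|M5) = 0.025.
Prior × likelihood for each source: 0.09·0.315=0.02835, 0.3·0.03=0.009000, 0.17·0.047=0.007990, 0.09·0.282=0.02538, 0.35·0.025=0.008750. Summing gives P(defective) = 0.079470.
P(Machine 1 | defective) = 0.02835 / 0.079470 = 0.3567.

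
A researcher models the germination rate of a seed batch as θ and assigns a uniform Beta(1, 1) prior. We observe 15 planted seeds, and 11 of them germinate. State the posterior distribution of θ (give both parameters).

Posterior: Beta(12, 5)

The binomial likelihood is conjugate to the Beta prior: with 11 successes and 4 failures, the posterior is Beta(1+11, 1+4) = Beta(12, 5).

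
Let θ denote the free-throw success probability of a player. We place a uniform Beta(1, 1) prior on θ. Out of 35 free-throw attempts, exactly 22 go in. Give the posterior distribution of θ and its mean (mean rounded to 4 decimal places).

Observing 22 successes and 13 failures updates Beta(1, 1) by adding the success and failure counts to the two shape parameters: α = 1+22 = 23, β = 1+13 = 14.
Posterior mean = α/(α+β) = 23/37 = 0.6216.

Posterior: Beta(23, 14); mean ≈ 0.6216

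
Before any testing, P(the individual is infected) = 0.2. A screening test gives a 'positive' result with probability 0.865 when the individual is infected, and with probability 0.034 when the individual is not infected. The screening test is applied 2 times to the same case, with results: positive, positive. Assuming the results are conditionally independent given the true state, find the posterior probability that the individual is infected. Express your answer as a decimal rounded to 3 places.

Let H be the event that the individual is infected; start with P(H) = 0.2. P('positive'|H) = 0.865, P('positive'|¬H) = 0.034.
Update on result 1 ('positive'): P(H) ← 0.865·0.2000 / (0.865·0.2000 + 0.034·0.8000) = 0.17300/0.20020 = 0.8641.
Update on result 2 ('positive'): P(H) ← 0.865·0.8641 / (0.865·0.8641 + 0.034·0.1359) = 0.74748/0.75210 = 0.9939.

Posterior P(H) ≈ 0.994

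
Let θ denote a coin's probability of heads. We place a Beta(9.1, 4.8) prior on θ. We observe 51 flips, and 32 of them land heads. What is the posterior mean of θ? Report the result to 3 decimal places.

Posterior mean ≈ 0.633

Observing 32 successes and 19 failures updates Beta(9.1, 4.8) by adding the success and failure counts to the two shape parameters: α = 9.1+32 = 41.1, β = 4.8+19 = 23.8.
E[θ | data] = 41.1/(41.1+23.8) = 0.633.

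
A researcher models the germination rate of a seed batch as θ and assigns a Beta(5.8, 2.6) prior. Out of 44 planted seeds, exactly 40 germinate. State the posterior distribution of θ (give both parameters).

Posterior: Beta(45.8, 6.6)

The binomial likelihood is conjugate to the Beta prior: with 40 successes and 4 failures, the posterior is Beta(5.8+40, 2.6+4) = Beta(45.8, 6.6).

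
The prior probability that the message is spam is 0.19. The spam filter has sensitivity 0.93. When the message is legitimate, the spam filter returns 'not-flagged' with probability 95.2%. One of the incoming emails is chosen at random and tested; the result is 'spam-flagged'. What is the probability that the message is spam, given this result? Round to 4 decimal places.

Let H be the event that the message is spam. P(H) = 0.19, so P(¬H) = 0.81. With E the 'spam-flagged' result, P(E|H) = 0.93 and P(E|¬H) = 0.048.
P(E) = 0.93·0.19 + 0.048·0.81 = 0.17670 + 0.038880 = 0.21558.
By Bayes' theorem, P(H|E) = 0.17670 / 0.21558 = 0.8196.

P(H | E) ≈ 0.8196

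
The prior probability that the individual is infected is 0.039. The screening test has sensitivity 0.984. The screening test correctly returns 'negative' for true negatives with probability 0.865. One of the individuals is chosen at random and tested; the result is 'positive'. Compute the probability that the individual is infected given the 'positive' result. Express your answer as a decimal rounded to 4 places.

Let H be the event that the individual is infected. P(H) = 0.039, so P(¬H) = 0.961. With E the 'positive' result, P(E|H) = 0.984 and P(E|¬H) = 0.135.
P(E) = 0.984·0.039 + 0.135·0.961 = 0.038376 + 0.12974 = 0.16811.
By Bayes' theorem, P(H|E) = 0.038376 / 0.16811 = 0.2283.

P(H | E) ≈ 0.2283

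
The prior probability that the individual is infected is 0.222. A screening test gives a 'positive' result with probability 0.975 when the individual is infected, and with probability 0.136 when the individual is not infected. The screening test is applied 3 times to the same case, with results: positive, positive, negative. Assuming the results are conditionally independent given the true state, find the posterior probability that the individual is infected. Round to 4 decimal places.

With H the event that the individual is infected, the joint likelihood of the observed sequence is P(data|H) = 0.975·0.975·0.025 = 0.023766 and P(data|¬H) = 0.136·0.136·0.864 = 0.015981.
Bayes: P(H|data) = 0.222·0.023766 / (0.222·0.023766 + 0.778·0.015981) = 0.0052760/0.017709 = 0.2979.

Posterior P(H) ≈ 0.2979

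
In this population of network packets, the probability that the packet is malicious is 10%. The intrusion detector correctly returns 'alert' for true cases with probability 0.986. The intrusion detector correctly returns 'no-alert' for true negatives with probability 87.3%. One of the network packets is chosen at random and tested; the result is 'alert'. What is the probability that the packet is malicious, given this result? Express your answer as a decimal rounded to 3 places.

P(H | E) ≈ 0.463

Let H be the event that the packet is malicious. P(H) = 0.1, so P(¬H) = 0.9. With E the 'alert' result, P(E|H) = 0.986 and P(E|¬H) = 0.127.
P(E) = 0.986·0.1 + 0.127·0.9 = 0.098600 + 0.11430 = 0.21290.
By Bayes' theorem, P(H|E) = 0.098600 / 0.21290 = 0.463.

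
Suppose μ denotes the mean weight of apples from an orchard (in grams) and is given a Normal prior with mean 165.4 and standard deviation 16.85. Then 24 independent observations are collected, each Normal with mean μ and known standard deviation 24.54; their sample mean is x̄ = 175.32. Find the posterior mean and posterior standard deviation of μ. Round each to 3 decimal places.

Prior precision 1/τ₀² = 1/16.85² = 0.00352209; data precision n/σ² = 24/24.54² = 0.0398531.
Posterior precision = 0.00352209 + 0.0398531 = 0.0433752, giving posterior SD = 1/√0.0433752 = 4.802.
Posterior mean = (0.00352209·165.4 + 0.0398531·175.32) / 0.0433752 = 174.514.

Posterior mean ≈ 174.514; posterior SD ≈ 4.802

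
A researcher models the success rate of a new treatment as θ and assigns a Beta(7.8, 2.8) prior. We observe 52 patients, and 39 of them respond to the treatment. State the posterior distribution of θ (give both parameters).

Observing 39 successes and 13 failures updates Beta(7.8, 2.8) by adding the success and failure counts to the two shape parameters: α = 7.8+39 = 46.8, β = 2.8+13 = 15.8.

Posterior: Beta(46.8, 15.8)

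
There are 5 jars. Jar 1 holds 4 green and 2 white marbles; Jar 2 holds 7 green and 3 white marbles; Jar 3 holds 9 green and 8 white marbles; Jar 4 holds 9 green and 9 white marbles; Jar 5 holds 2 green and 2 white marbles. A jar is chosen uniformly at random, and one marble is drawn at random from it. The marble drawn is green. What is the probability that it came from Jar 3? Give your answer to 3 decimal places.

Tabulate prior·likelihood by source: [1] prior 0.2, lik 0.6667, product 0.1333; [2] prior 0.2, lik 0.7, product 0.1400; [3] prior 0.2, lik 0.5294, product 0.1059; [4] prior 0.2, lik 0.5, product 0.1000; [5] prior 0.2, lik 0.5, product 0.1000.
Normalizing constant = 0.57922; the posterior for Jar 3 is its product over the sum, 0.1059/0.57922 = 0.183.

Posterior probability ≈ 0.183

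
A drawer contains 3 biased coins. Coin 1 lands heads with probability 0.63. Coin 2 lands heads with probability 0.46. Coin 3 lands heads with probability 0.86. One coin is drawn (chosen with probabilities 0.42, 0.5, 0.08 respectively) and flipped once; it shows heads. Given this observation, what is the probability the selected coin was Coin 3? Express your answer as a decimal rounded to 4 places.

Posterior probability ≈ 0.1221

Tabulate prior·likelihood by source: [1] prior 0.42, lik 0.63, product 0.2646; [2] prior 0.5, lik 0.46, product 0.2300; [3] prior 0.08, lik 0.86, product 0.06880.
Normalizing constant = 0.56340; the posterior for Coin 3 is its product over the sum, 0.06880/0.56340 = 0.1221.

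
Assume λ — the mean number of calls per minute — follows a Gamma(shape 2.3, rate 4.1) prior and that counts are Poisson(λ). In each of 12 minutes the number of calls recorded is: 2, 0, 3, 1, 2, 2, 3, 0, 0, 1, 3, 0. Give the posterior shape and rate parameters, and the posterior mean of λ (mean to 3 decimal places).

Total count ∑xᵢ = 17 over n = 12 minutes.
Gamma is conjugate to the Poisson likelihood: posterior is Gamma(shape = 2.3+17 = 19.3, rate = 4.1+12 = 16.1).
Posterior mean = shape/rate = 19.3/16.1 = 1.199.

Posterior: Gamma(shape=19.3, rate=16.1); mean ≈ 1.199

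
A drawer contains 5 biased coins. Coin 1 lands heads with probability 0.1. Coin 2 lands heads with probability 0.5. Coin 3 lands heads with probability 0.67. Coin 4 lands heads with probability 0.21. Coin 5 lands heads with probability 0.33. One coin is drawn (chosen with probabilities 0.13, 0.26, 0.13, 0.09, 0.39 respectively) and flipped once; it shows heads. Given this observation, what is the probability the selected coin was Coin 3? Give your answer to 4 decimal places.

P(heads|C1) = 0.1; P(heads|C2) = 0.5; P(heads|C3) = 0.67; P(heads|C4) = 0.21; P(heads|C5) = 0.33.
Prior × likelihood for each source: 0.13·0.1=0.01300, 0.26·0.5=0.1300, 0.13·0.67=0.08710, 0.09·0.21=0.01890, 0.39·0.33=0.1287. Summing gives P(heads) = 0.37770.
P(Coin 3 | heads) = 0.08710 / 0.37770 = 0.2306.

Posterior probability ≈ 0.2306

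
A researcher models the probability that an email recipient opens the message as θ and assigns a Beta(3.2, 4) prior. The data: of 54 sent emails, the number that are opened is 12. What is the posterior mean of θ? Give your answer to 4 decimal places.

Observing 12 successes and 42 failures updates Beta(3.2, 4) by adding the success and failure counts to the two shape parameters: α = 3.2+12 = 15.2, β = 4+42 = 46.
Posterior mean = α/(α+β) = 15.2/61.2 = 0.2484.

Posterior mean ≈ 0.2484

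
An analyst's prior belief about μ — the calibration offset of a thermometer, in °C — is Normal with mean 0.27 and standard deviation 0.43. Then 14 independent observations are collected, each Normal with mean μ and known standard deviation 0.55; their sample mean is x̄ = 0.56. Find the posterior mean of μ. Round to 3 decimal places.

Posterior mean ≈ 0.530

Prior precision 1/τ₀² = 1/0.43² = 5.40833; data precision n/σ² = 14/0.55² = 46.2810.
Posterior precision = 5.40833 + 46.2810 = 51.6893.
Posterior mean = (5.40833·0.27 + 46.2810·0.56) / 51.6893 = 0.530.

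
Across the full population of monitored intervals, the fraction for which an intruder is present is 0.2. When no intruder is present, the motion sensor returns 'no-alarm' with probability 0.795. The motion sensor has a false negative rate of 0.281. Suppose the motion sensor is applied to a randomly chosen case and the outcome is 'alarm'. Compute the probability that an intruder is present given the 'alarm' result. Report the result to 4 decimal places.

Write H for 'an intruder is present'. Prior odds H:¬H = 0.2/0.8 = 0.25000. For the 'alarm' outcome, the likelihood ratio is 0.719/0.205 = 3.5073.
Posterior odds = 0.25000 × 3.5073 = 0.87683, so P(H|E) = 0.87683/(1+0.87683) = 0.4672.

P(H | E) ≈ 0.4672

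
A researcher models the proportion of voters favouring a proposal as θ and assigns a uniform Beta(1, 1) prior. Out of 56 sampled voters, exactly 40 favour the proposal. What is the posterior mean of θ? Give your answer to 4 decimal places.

The binomial likelihood is conjugate to the Beta prior: with 40 successes and 16 failures, the posterior is Beta(1+40, 1+16) = Beta(41, 17).
E[θ | data] = 41/(41+17) = 0.7069.

Posterior mean ≈ 0.7069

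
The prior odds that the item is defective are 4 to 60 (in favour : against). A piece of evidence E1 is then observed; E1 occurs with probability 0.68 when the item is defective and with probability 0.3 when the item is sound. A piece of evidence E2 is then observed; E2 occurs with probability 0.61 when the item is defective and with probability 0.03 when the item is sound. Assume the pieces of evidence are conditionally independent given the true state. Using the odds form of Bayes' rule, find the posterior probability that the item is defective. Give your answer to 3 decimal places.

Posterior probability ≈ 0.754

Prior odds = 4/60 = 0.066667.
Likelihood ratio for E1 = 0.68/0.3 = 2.2667.
Likelihood ratio for E2 = 0.61/0.03 = 20.333.
Posterior odds = prior odds × LR₁ × LR₂ = 3.0726.
Posterior probability = odds/(1+odds) = 3.0726/4.0726 = 0.754.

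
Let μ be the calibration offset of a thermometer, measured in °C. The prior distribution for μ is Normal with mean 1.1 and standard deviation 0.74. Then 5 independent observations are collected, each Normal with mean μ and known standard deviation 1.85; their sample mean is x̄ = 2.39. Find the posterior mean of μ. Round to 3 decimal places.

Posterior mean ≈ 1.673

With known σ, the Normal prior is conjugate. Weight on the data is w = (n/σ²)/(n/σ² + 1/τ₀²) = 1.46092/(1.46092+1.82615) = 0.44444.
Posterior mean = w·x̄ + (1−w)·μ₀ = 0.44444·2.39 + 0.55556·1.1 = 1.673.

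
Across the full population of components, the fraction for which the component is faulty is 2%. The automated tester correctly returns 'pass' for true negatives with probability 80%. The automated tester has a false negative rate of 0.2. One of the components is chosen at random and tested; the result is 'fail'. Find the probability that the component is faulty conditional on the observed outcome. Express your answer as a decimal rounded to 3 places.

Let H be the event that the component is faulty. P(H) = 0.02, so P(¬H) = 0.98. With E the 'fail' result, P(E|H) = 0.8 and P(E|¬H) = 0.2.
P(E) = 0.8·0.02 + 0.2·0.98 = 0.016000 + 0.19600 = 0.21200.
By Bayes' theorem, P(H|E) = 0.016000 / 0.21200 = 0.075.

P(H | E) ≈ 0.075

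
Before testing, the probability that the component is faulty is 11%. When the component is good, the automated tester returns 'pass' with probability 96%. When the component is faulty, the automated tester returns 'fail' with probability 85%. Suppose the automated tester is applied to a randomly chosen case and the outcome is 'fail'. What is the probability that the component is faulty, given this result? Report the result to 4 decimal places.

P(H | E) ≈ 0.7242

Write H for 'the component is faulty'. Prior odds H:¬H = 0.11/0.89 = 0.12360. For the 'fail' outcome, the likelihood ratio is 0.85/0.04 = 21.250.
Posterior odds = 0.12360 × 21.250 = 2.6264, so P(H|E) = 2.6264/(1+2.6264) = 0.7242.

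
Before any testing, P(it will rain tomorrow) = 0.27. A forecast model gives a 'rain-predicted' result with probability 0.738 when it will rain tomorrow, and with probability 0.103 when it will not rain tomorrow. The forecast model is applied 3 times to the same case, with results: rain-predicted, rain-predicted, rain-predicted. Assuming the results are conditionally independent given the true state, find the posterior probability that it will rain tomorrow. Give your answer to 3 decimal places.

Posterior P(H) ≈ 0.993

Let H be the event that it will rain tomorrow; start with P(H) = 0.27. P('rain-predicted'|H) = 0.738, P('rain-predicted'|¬H) = 0.103.
Update on result 1 ('rain-predicted'): P(H) ← 0.738·0.2700 / (0.738·0.2700 + 0.103·0.7300) = 0.19926/0.27445 = 0.7260.
Update on result 2 ('rain-predicted'): P(H) ← 0.738·0.7260 / (0.738·0.7260 + 0.103·0.2740) = 0.53581/0.56403 = 0.9500.
Update on result 3 ('rain-predicted'): P(H) ← 0.738·0.9500 / (0.738·0.9500 + 0.103·0.0500) = 0.70108/0.70623 = 0.9927.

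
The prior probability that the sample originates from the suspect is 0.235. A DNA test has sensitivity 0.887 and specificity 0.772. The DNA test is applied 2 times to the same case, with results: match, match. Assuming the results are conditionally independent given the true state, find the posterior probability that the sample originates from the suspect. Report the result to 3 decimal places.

Let H be the event that the sample originates from the suspect; start with P(H) = 0.235. P('match'|H) = 0.887, P('match'|¬H) = 0.228.
Update on result 1 ('match'): P(H) ← 0.887·0.2350 / (0.887·0.2350 + 0.228·0.7650) = 0.20844/0.38287 = 0.5444.
Update on result 2 ('match'): P(H) ← 0.887·0.5444 / (0.887·0.5444 + 0.228·0.4556) = 0.48291/0.58678 = 0.8230.

Posterior P(H) ≈ 0.823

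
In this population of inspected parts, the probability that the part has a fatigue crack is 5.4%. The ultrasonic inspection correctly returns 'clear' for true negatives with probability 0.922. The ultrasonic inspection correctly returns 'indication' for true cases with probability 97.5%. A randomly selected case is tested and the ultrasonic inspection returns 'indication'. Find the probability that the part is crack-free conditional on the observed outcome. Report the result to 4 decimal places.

Write H for 'the part has a fatigue crack'. Prior odds H:¬H = 0.054/0.946 = 0.057082. For the 'indication' outcome, the likelihood ratio is 0.975/0.078 = 12.500.
Posterior odds = 0.057082 × 12.500 = 0.71353, so P(H|E) = 0.71353/(1+0.71353) = 0.4164. Then P(¬H|E) = 1 − 0.4164 = 0.5836.

P(¬H | E) ≈ 0.5836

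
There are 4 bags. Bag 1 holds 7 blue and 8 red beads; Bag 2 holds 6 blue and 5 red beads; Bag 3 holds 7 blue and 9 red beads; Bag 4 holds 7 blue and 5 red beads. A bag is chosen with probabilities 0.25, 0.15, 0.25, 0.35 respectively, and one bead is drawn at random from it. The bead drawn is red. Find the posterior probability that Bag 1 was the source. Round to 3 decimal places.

Posterior probability ≈ 0.273

P(red|Bag 1) = 0.5333; P(red|Bag 2) = 0.4545; P(red|Bag 3) = 0.5625; P(red|Bag 4) = 0.4167.
Prior × likelihood for each source: 0.25·0.5333=0.1333, 0.15·0.4545=0.06818, 0.25·0.5625=0.1406, 0.35·0.4167=0.1458. Summing gives P(red) = 0.48797.
P(Bag 1 | red) = 0.1333 / 0.48797 = 0.273.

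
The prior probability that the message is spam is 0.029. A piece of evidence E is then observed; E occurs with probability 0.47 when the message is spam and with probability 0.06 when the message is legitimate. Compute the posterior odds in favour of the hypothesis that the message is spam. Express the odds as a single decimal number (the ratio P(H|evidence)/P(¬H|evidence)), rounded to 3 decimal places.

Prior odds = 0.029/(1−0.029) = 0.029866.
Likelihood ratio for E = 0.47/0.06 = 7.8333.
Posterior odds = prior odds × LR = 0.23395.

Posterior odds ≈ 0.234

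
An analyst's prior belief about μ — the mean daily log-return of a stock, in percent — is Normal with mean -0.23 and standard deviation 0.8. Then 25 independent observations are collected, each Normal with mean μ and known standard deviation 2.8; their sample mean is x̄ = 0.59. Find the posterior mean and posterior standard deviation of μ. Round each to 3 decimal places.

With known σ, the Normal prior is conjugate. Weight on the data is w = (n/σ²)/(n/σ² + 1/τ₀²) = 3.18878/(3.18878+1.56250) = 0.67114.
Posterior mean = w·x̄ + (1−w)·μ₀ = 0.67114·0.59 + 0.32886·-0.23 = 0.320. Posterior variance = 1/(3.18878+1.56250) = 0.210470, so SD = 0.459.

Posterior mean ≈ 0.320; posterior SD ≈ 0.459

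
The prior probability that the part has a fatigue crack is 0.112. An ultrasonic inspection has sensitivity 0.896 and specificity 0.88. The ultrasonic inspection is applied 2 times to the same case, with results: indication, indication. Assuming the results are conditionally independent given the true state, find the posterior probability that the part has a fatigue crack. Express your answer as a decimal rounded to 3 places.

With H the event that the part has a fatigue crack, the joint likelihood of the observed sequence is P(data|H) = 0.896·0.896 = 0.80282 and P(data|¬H) = 0.12·0.12 = 0.014400.
Bayes: P(H|data) = 0.112·0.80282 / (0.112·0.80282 + 0.888·0.014400) = 0.089915/0.10270 = 0.8755.

Posterior P(H) ≈ 0.875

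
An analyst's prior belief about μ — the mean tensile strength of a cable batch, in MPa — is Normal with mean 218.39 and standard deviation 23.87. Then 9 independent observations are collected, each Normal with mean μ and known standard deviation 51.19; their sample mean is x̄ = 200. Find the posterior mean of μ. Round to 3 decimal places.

With known σ, the Normal prior is conjugate. Weight on the data is w = (n/σ²)/(n/σ² + 1/τ₀²) = 0.00343457/(0.00343457+0.00175507) = 0.66181.
Posterior mean = w·x̄ + (1−w)·μ₀ = 0.66181·200 + 0.33819·218.39 = 206.219.

Posterior mean ≈ 206.219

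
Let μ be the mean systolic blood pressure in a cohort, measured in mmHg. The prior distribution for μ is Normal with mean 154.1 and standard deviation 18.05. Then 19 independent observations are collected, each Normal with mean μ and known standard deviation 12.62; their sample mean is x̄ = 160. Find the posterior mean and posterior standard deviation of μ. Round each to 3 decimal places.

With known σ, the Normal prior is conjugate. Weight on the data is w = (n/σ²)/(n/σ² + 1/τ₀²) = 0.119298/(0.119298+0.00306934) = 0.97492.
Posterior mean = w·x̄ + (1−w)·μ₀ = 0.97492·160 + 0.025083·154.1 = 159.852. Posterior variance = 1/(0.119298+0.00306934) = 8.17208, so SD = 2.859.

Posterior mean ≈ 159.852; posterior SD ≈ 2.859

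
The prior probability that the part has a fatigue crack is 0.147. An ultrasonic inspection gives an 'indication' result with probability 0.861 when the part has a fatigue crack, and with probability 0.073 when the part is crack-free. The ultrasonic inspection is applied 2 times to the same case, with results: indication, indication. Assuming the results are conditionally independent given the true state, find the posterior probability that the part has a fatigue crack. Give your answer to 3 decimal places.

Let H be the event that the part has a fatigue crack; start with P(H) = 0.147. P('indication'|H) = 0.861, P('indication'|¬H) = 0.073.
Update on result 1 ('indication'): P(H) ← 0.861·0.1470 / (0.861·0.1470 + 0.073·0.8530) = 0.12657/0.18884 = 0.6702.
Update on result 2 ('indication'): P(H) ← 0.861·0.6702 / (0.861·0.6702 + 0.073·0.3298) = 0.57708/0.60116 = 0.9600.

Posterior P(H) ≈ 0.960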